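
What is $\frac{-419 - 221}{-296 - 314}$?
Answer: $\frac{64}{61} \approx 1.0492$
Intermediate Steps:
$\frac{-419 - 221}{-296 - 314} = - \frac{640}{-610} = \left(-640\right) \left(- \frac{1}{610}\right) = \frac{64}{61}$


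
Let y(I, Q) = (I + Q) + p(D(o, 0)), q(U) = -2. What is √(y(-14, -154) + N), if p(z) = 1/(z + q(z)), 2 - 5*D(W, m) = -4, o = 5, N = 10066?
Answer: √39587/2 ≈ 99.482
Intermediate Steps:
D(W, m) = 6/5 (D(W, m) = ⅖ - ⅕*(-4) = ⅖ + ⅘ = 6/5)
p(z) = 1/(-2 + z) (p(z) = 1/(z - 2) = 1/(-2 + z))
y(I, Q) = -5/4 + I + Q (y(I, Q) = (I + Q) + 1/(-2 + 6/5) = (I + Q) + 1/(-⅘) = (I + Q) - 5/4 = -5/4 + I + Q)
√(y(-14, -154) + N) = √((-5/4 - 14 - 154) + 10066) = √(-677/4 + 10066) = √(39587/4) = √39587/2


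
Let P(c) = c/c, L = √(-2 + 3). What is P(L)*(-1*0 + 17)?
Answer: 17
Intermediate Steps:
L = 1 (L = √1 = 1)
P(c) = 1
P(L)*(-1*0 + 17) = 1*(-1*0 + 17) = 1*(0 + 17) = 1*17 = 17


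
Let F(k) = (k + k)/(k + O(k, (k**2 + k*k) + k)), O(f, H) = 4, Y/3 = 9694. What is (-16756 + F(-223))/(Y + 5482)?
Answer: -1834559/3784758 ≈ -0.48472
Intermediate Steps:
Y = 29082 (Y = 3*9694 = 29082)
F(k) = 2*k/(4 + k) (F(k) = (k + k)/(k + 4) = (2*k)/(4 + k) = 2*k/(4 + k))
(-16756 + F(-223))/(Y + 5482) = (-16756 + 2*(-223)/(4 - 223))/(29082 + 5482) = (-16756 + 2*(-223)/(-219))/34564 = (-16756 + 2*(-223)*(-1/219))*(1/34564) = (-16756 + 446/219)*(1/34564) = -3669118/219*1/34564 = -1834559/3784758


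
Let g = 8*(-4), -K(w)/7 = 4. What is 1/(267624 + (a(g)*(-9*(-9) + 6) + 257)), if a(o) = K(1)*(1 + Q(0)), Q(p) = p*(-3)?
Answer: 1/265445 ≈ 3.7673e-6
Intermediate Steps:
K(w) = -28 (K(w) = -7*4 = -28)
Q(p) = -3*p
g = -32
a(o) = -28 (a(o) = -28*(1 - 3*0) = -28*(1 + 0) = -28*1 = -28)
1/(267624 + (a(g)*(-9*(-9) + 6) + 257)) = 1/(267624 + (-28*(-9*(-9) + 6) + 257)) = 1/(267624 + (-28*(81 + 6) + 257)) = 1/(267624 + (-28*87 + 257)) = 1/(267624 + (-2436 + 257)) = 1/(267624 - 2179) = 1/265445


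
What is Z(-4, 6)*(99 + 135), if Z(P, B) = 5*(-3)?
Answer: -3510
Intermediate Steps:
Z(P, B) = -15
Z(-4, 6)*(99 + 135) = -15*(99 + 135) = -15*234 = -3510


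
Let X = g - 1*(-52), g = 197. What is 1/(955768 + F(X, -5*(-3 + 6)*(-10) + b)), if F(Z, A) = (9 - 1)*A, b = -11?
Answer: 1/956880 ≈ 1.0451e-6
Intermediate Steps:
X = 249 (X = 197 - 1*(-52) = 197 + 52 = 249)
F(Z, A) = 8*A
1/(955768 + F(X, -5*(-3 + 6)*(-10) + b)) = 1/(955768 + 8*(-5*(-3 + 6)*(-10) - 11)) = 1/(955768 + 8*(-5*3*(-10) - 11)) = 1/(955768 + 8*(-15*(-10) - 11)) = 1/(955768 + 8*(150 - 11)) = 1/(955768 + 8*139) = 1/(955768 + 1112) = 1/956880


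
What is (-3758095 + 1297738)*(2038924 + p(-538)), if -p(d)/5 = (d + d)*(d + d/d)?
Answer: 2091638058552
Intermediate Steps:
p(d) = -10*d*(1 + d) (p(d) = -5*(d + d)*(d + d/d) = -5*2*d*(d + 1) = -5*2*d*(1 + d) = -10*d*(1 + d))
(-3758095 + 1297738)*(2038924 + p(-538)) = (-3758095 + 1297738)*(2038924 - 10*(-538)*(1 - 538)) = -2460357*(2038924 - 10*(-538)*(-537)) = -2460357*(2038924 - 2889060) = -2460357*(-850136) = 2091638058552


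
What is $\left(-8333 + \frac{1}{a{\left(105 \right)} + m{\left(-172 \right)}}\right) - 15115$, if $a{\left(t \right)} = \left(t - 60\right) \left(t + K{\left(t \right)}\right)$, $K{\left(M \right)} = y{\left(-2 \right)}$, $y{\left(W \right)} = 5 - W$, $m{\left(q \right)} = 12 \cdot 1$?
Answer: $- \frac{118459295}{5052} \approx -23448.0$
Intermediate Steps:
$m{\left(q \right)} = 12$
$K{\left(M \right)} = 7$ ($K{\left(M \right)} = 5 - -2 = 5 + 2 = 7$)
$a{\left(t \right)} = \left(-60 + t\right) \left(7 + t\right)$ ($a{\left(t \right)} = \left(t - 60\right) \left(t + 7\right) = \left(-60 + t\right) \left(7 + t\right)$)
$\left(-8333 + \frac{1}{a{\left(105 \right)} + m{\left(-172 \right)}}\right) - 15115 = \left(-8333 + \frac{1}{\left(-420 + 105^{2} - 5565\right) + 12}\right) - 15115 = \left(-8333 + \frac{1}{\left(-420 + 11025 - 5565\right) + 12}\right) - 15115 = \left(-8333 + \frac{1}{5040 + 12}\right) - 15115 = \left(-8333 + \frac{1}{5052}\right) - 15115 = - \frac{42098315}{5052} - 15115 = - \frac{118459295}{5052}$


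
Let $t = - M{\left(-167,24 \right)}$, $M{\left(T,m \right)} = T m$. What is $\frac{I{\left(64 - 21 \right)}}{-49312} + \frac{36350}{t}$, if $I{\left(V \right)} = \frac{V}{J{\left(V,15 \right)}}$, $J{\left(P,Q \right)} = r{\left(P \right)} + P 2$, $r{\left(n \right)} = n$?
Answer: $\frac{224061233}{24705312} \approx 9.0694$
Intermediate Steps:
$t = 4008$ ($t = - \left(-167\right) 24 = \left(-1\right) \left(-4008\right) = 4008$)
$J{\left(P,Q \right)} = 3 P$ ($J{\left(P,Q \right)} = P + P 2 = P + 2 P = 3 P$)
$I{\left(V \right)} = \frac{1}{3}$ ($I{\left(V \right)} = \frac{V}{3 V} = V \frac{1}{3 V} = \frac{1}{3}$)
$\frac{I{\left(64 - 21 \right)}}{-49312} + \frac{36350}{t} = \frac{1}{3 \left(-49312\right)} + \frac{36350}{4008} = \frac{1}{3} \left(- \frac{1}{49312}\right) + 36350 \cdot \frac{1}{4008} = - \frac{1}{147936} + \frac{18175}{2004} = \frac{224061233}{24705312}$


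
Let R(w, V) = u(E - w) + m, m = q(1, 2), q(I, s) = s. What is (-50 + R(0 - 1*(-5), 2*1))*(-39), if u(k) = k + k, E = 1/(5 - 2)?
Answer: 2236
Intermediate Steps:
E = 1/3 ≈ 0.33333
m = 2
u(k) = 2*k
R(w, V) = 8/3 - 2*w (R(w, V) = 2*(1/3 - w) + 2 = (2/3 - 2*w) + 2 = 8/3 - 2*w)
(-50 + R(0 - 1*(-5), 2*1))*(-39) = (-50 + (8/3 - 2*(0 - 1*(-5))))*(-39) = (-50 + (8/3 - 2*(0 + 5)))*(-39) = (-50 + (8/3 - 2*5))*(-39) = (-50 + (8/3 - 10))*(-39) = (-50 - 22/3)*(-39) = -172/3*(-39) = 2236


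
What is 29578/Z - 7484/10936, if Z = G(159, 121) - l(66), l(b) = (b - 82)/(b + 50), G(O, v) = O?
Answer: 2336486643/12617410 ≈ 185.18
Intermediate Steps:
l(b) = (-82 + b)/(50 + b)
Z = 4615/29 (Z = 159 - (-82 + 66)/(50 + 66) = 159 - (-16)/116 = 159 - 1*(-4/29) = 159 + 4/29 = 4615/29 ≈ 159.14)
29578/Z - 7484/10936 = 29578/(4615/29) - 7484/10936 = 29578*(29/4615) - 7484*1/10936 = 857762/4615 - 1871/2734 = 2336486643/12617410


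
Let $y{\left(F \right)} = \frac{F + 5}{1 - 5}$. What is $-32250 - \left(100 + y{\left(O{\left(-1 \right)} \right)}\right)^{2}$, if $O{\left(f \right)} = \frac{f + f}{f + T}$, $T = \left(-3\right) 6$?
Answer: $- \frac{242571009}{5776} \approx -41996.0$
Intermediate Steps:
$T = -18$
$O{\left(f \right)} = \frac{2 f}{-18 + f}$ ($O{\left(f \right)} = \frac{f + f}{f - 18} = \frac{2 f}{-18 + f}$)
$y{\left(F \right)} = - \frac{5}{4} - \frac{F}{4}$ ($y{\left(F \right)} = \frac{5 + F}{-4} = \left(5 + F\right) \left(- \frac{1}{4}\right) = - \frac{5}{4} - \frac{F}{4}$)
$-32250 - \left(100 + y{\left(O{\left(-1 \right)} \right)}\right)^{2} = -32250 - \left(100 - \left(\frac{5}{4} + \frac{2 \left(-1\right) \frac{1}{-18 - 1}}{4}\right)\right)^{2} = -32250 - \left(100 - \left(\frac{5}{4} + \frac{2 \left(-1\right) \frac{1}{-19}}{4}\right)\right)^{2} = -32250 - \left(100 - \left(\frac{5}{4} + \frac{2 \left(-1\right) \left(- \frac{1}{19}\right)}{4}\right)\right)^{2} = -32250 - \left(100 - \frac{97}{76}\right)^{2} = -32250 - \left(\frac{7503}{76}\right)^{2} = -32250 - \frac{56295009}{5776} = - \frac{242571009}{5776}$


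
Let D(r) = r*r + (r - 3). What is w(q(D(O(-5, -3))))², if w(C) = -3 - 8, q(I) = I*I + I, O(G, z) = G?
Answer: 121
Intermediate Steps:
D(r) = -3 + r + r² (D(r) = r² + (-3 + r) = -3 + r + r²)
q(I) = I + I² (q(I) = I² + I = I + I²)
w(C) = -11
w(q(D(O(-5, -3))))² = (-11)² = 121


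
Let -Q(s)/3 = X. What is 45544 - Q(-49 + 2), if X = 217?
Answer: 46195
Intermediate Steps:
Q(s) = -651 (Q(s) = -3*217 = -651)
45544 - Q(-49 + 2) = 45544 - 1*(-651) = 45544 + 651 = 46195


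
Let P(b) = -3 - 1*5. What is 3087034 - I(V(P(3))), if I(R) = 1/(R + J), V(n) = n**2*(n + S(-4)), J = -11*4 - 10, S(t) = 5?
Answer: 759410365/246 ≈ 3.0870e+6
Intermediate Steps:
P(b) = -8 (P(b) = -3 - 5 = -8)
J = -54 (J = -44 - 10 = -54)
V(n) = n**2*(5 + n) (V(n) = n**2*(n + 5) = n**2*(5 + n))
I(R) = 1/(-54 + R) (I(R) = 1/(R - 54) = 1/(-54 + R))
3087034 - I(V(P(3))) = 3087034 - 1/(-54 + (-8)**2*(5 - 8)) = 3087034 - 1/(-54 + 64*(-3)) = 3087034 - 1/(-54 - 192) = 3087034 - 1/(-246) = 3087034 - 1*(-1/246) = 3087034 + 1/246 = 759410365/246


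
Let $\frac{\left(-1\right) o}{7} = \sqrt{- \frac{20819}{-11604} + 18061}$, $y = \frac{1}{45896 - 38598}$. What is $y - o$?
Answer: $\frac{1}{7298} + \frac{7 \sqrt{608051523363}}{5802} \approx 940.79$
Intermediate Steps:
$y = \frac{1}{7298} \approx 0.00013702$
$o = - \frac{7 \sqrt{608051523363}}{5802}$ ($o = - 7 \sqrt{- \frac{20819}{-11604} + 18061} = - 7 \sqrt{\left(-20819\right) \left(- \frac{1}{11604}\right) + 18061} = - 7 \sqrt{\frac{20819}{11604} + 18061} = - 7 \sqrt{\frac{209600663}{11604}} = - 7 \frac{\sqrt{608051523363}}{5802} = - \frac{7 \sqrt{608051523363}}{5802} \approx -940.79$)
$y - o = \frac{1}{7298} - - \frac{7 \sqrt{608051523363}}{5802} = \frac{1}{7298} + \frac{7 \sqrt{608051523363}}{5802}$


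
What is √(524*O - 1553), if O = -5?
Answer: I*√4173 ≈ 64.599*I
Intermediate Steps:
√(524*O - 1553) = √(524*(-5) - 1553) = √(-2620 - 1553) = √(-4173) = I*√4173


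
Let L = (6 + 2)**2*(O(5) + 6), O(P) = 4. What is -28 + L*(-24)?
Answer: -15388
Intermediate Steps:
L = 640 (L = (6 + 2)**2*(4 + 6) = 8**2*10 = 64*10 = 640)
-28 + L*(-24) = -28 + 640*(-24) = -28 - 15360 = -15388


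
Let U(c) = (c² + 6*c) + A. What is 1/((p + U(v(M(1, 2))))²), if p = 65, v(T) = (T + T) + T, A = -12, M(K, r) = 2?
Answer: 1/15625 ≈ 6.4000e-5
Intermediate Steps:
v(T) = 3*T (v(T) = 2*T + T = 3*T)
U(c) = -12 + c² + 6*c (U(c) = (c² + 6*c) - 12 = -12 + c² + 6*c)
1/((p + U(v(M(1, 2))))²) = 1/((65 + (-12 + (3*2)² + 6*(3*2)))²) = 1/((65 + (-12 + 6² + 6*6))²) = 1/((65 + (-12 + 36 + 36))²) = 1/((65 + 60)²) = 1/(125²) = 1/15625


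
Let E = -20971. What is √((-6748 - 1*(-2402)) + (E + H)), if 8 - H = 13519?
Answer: 2*I*√9707 ≈ 197.05*I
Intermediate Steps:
H = -13511 (H = 8 - 1*13519 = 8 - 13519 = -13511)
√((-6748 - 1*(-2402)) + (E + H)) = √((-6748 - 1*(-2402)) + (-20971 - 13511)) = √((-6748 + 2402) - 34482) = √(-4346 - 34482) = √(-38828) = 2*I*√9707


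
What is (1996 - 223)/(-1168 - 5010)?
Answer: -1773/6178 ≈ -0.28699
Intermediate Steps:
(1996 - 223)/(-1168 - 5010) = 1773/(-6178) = 1773*(-1/6178) = -1773/6178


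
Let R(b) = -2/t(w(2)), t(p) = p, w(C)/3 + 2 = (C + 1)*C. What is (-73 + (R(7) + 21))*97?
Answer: -30361/6 ≈ -5060.2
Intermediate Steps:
w(C) = -6 + 3*C*(1 + C) (w(C) = -6 + 3*((C + 1)*C) = -6 + 3*((1 + C)*C) = -6 + 3*(C*(1 + C)) = -6 + 3*C*(1 + C))
R(b) = -⅙ (R(b) = -2/(-6 + 3*2 + 3*2²) = -2/(-6 + 6 + 3*4) = -2/(-6 + 6 + 12) = -2/12 = -2*1/12 = -⅙)
(-73 + (R(7) + 21))*97 = (-73 + (-⅙ + 21))*97 = (-73 + 125/6)*97 = -313/6*97 = -30361/6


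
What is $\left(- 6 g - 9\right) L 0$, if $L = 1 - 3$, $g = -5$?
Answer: $0$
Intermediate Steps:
$L = -2$ ($L = 1 - 3 = -2$)
$\left(- 6 g - 9\right) L 0 = \left(\left(-6\right) \left(-5\right) - 9\right) \left(\left(-2\right) 0\right) = \left(30 - 9\right) 0 = 21 \cdot 0 = 0$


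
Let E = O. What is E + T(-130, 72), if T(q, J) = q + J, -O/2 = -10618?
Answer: 21178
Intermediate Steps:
O = 21236 (O = -2*(-10618) = 21236)
T(q, J) = J + q
E = 21236
E + T(-130, 72) = 21236 + (72 - 130) = 21236 - 58 = 21178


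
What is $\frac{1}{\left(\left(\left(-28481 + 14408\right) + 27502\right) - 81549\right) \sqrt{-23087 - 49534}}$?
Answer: $\frac{i \sqrt{8069}}{1648980840} \approx 5.4475 \cdot 10^{-8} i$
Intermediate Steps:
$\frac{1}{\left(\left(\left(-28481 + 14408\right) + 27502\right) - 81549\right) \sqrt{-23087 - 49534}} = \frac{1}{\left(\left(-14073 + 27502\right) - 81549\right) \sqrt{-72621}} = \frac{1}{\left(13429 - 81549\right) 3 i \sqrt{8069}} = \frac{\left(- \frac{1}{24207}\right) i \sqrt{8069}}{-68120} = - \frac{\left(- \frac{1}{24207}\right) i \sqrt{8069}}{68120} = \frac{i \sqrt{8069}}{1648980840}$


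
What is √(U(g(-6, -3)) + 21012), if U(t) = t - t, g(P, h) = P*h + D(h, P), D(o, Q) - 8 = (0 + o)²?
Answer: 2*√5253 ≈ 144.96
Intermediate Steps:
D(o, Q) = 8 + o² (D(o, Q) = 8 + (0 + o)² = 8 + o²)
g(P, h) = 8 + h² + P*h (g(P, h) = P*h + (8 + h²) = 8 + h² + P*h)
U(t) = 0
√(U(g(-6, -3)) + 21012) = √(0 + 21012) = √21012 = 2*√5253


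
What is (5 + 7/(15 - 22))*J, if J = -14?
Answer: -56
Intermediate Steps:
(5 + 7/(15 - 22))*J = (5 + 7/(15 - 22))*(-14) = (5 + 7/(-7))*(-14) = (5 + 7*(-⅐))*(-14) = (5 - 1)*(-14) = 4*(-14) = -56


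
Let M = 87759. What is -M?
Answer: -87759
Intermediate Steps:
-M = -1*87759 = -87759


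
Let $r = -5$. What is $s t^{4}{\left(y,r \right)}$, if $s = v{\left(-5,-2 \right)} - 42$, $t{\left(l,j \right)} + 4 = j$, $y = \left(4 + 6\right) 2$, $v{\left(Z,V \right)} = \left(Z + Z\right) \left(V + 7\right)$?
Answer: $-603612$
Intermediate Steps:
$v{\left(Z,V \right)} = 2 Z \left(7 + V\right)$
$y = 20$ ($y = 10 \cdot 2 = 20$)
$t{\left(l,j \right)} = -4 + j$
$s = -92$ ($s = 2 \left(-5\right) \left(7 - 2\right) - 42 = 2 \left(-5\right) 5 - 42 = -50 - 42 = -92$)
$s t^{4}{\left(y,r \right)} = - 92 \left(-4 - 5\right)^{4} = - 92 \left(-9\right)^{4} = \left(-92\right) 6561 = -603612$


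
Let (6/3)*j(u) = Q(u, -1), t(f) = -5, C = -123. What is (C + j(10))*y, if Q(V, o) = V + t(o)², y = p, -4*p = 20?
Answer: 1055/2 ≈ 527.50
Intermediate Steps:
p = -5 (p = -¼*20 = -5)
y = -5
Q(V, o) = 25 + V (Q(V, o) = V + (-5)² = V + 25 = 25 + V)
j(u) = 25/2 + u/2 (j(u) = (25 + u)/2 = 25/2 + u/2)
(C + j(10))*y = (-123 + (25/2 + (½)*10))*(-5) = (-123 + (25/2 + 5))*(-5) = (-123 + 35/2)*(-5) = -211/2*(-5) = 1055/2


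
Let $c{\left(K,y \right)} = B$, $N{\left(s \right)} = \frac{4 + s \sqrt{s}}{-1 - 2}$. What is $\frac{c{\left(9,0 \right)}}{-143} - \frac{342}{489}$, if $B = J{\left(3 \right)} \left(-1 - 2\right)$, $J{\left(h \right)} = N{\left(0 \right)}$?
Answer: $- \frac{16954}{23309} \approx -0.72736$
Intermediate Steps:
$N{\left(s \right)} = - \frac{4}{3} - \frac{s^{\frac{3}{2}}}{3}$ ($N{\left(s \right)} = \frac{4 + s^{\frac{3}{2}}}{-3} = \left(4 + s^{\frac{3}{2}}\right) \left(- \frac{1}{3}\right) = - \frac{4}{3} - \frac{s^{\frac{3}{2}}}{3}$)
$J{\left(h \right)} = - \frac{4}{3}$ ($J{\left(h \right)} = - \frac{4}{3} - \frac{0^{\frac{3}{2}}}{3} = - \frac{4}{3} - 0 = - \frac{4}{3} + 0 = - \frac{4}{3}$)
$B = 4$ ($B = - \frac{4 \left(-1 - 2\right)}{3} = \left(- \frac{4}{3}\right) \left(-3\right) = 4$)
$c{\left(K,y \right)} = 4$
$\frac{c{\left(9,0 \right)}}{-143} - \frac{342}{489} = \frac{4}{-143} - \frac{342}{489} = 4 \left(- \frac{1}{143}\right) - \frac{114}{163} = - \frac{4}{143} - \frac{114}{163} = - \frac{16954}{23309}$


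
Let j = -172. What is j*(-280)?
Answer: 48160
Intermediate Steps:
j*(-280) = -172*(-280) = 48160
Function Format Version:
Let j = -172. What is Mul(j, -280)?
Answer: 48160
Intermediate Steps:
Mul(j, -280) = Mul(-172, -280) = 48160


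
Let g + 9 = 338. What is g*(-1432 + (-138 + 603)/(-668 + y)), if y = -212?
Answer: -82949125/176 ≈ -4.7130e+5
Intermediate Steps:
g = 329 (g = -9 + 338 = 329)
g*(-1432 + (-138 + 603)/(-668 + y)) = 329*(-1432 + (-138 + 603)/(-668 - 212)) = 329*(-1432 + 465/(-880)) = 329*(-1432 + 465*(-1/880)) = 329*(-1432 - 93/176) = 329*(-252125/176) = -82949125/176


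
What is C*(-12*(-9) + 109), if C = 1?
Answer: 217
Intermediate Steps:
C*(-12*(-9) + 109) = 1*(-12*(-9) + 109) = 1*(108 + 109) = 1*217 = 217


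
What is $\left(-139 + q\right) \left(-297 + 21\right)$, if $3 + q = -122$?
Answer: $72864$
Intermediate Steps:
$q = -125$ ($q = -3 - 122 = -125$)
$\left(-139 + q\right) \left(-297 + 21\right) = \left(-139 - 125\right) \left(-297 + 21\right) = \left(-264\right) \left(-276\right) = 72864$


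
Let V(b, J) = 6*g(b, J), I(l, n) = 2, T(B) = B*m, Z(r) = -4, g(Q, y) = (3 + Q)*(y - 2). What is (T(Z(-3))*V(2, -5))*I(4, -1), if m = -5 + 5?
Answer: 0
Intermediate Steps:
g(Q, y) = (-2 + y)*(3 + Q) (g(Q, y) = (3 + Q)*(-2 + y) = (-2 + y)*(3 + Q))
m = 0
T(B) = 0 (T(B) = B*0 = 0)
V(b, J) = -36 - 12*b + 18*J + 6*J*b (V(b, J) = 6*(-6 - 2*b + 3*J + b*J) = 6*(-6 - 2*b + 3*J + J*b) = -36 - 12*b + 18*J + 6*J*b)
(T(Z(-3))*V(2, -5))*I(4, -1) = (0*(-36 - 12*2 + 18*(-5) + 6*(-5)*2))*2 = (0*(-36 - 24 - 90 - 60))*2 = (0*(-210))*2 = 0*2 = 0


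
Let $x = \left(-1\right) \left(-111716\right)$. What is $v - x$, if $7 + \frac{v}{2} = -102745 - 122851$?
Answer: $-562922$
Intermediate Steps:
$v = -451206$ ($v = -14 + 2 \left(-102745 - 122851\right) = -14 + 2 \left(-225596\right) = -14 - 451192 = -451206$)
$x = 111716$
$v - x = -451206 - 111716 = -562922$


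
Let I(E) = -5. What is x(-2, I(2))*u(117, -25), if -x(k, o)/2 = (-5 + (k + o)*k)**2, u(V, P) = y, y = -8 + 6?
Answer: 324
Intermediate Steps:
y = -2
u(V, P) = -2
x(k, o) = -2*(-5 + k*(k + o))**2 (x(k, o) = -2*(-5 + (k + o)*k)**2 = -2*(-5 + k*(k + o))**2)
x(-2, I(2))*u(117, -25) = -2*(-5 + (-2)**2 - 2*(-5))**2*(-2) = -2*(-5 + 4 + 10)**2*(-2) = -2*9**2*(-2) = -2*81*(-2) = -162*(-2) = 324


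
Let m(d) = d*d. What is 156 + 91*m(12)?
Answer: 13260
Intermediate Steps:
m(d) = d²
156 + 91*m(12) = 156 + 91*12² = 156 + 91*144 = 156 + 13104 = 13260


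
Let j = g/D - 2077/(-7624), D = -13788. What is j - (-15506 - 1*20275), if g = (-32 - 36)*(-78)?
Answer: 313439717921/8759976 ≈ 35781.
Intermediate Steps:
g = 5304 (g = -68*(-78) = 5304)
j = -983335/8759976 (j = 5304/(-13788) - 2077/(-7624) = 5304*(-1/13788) - 2077*(-1/7624) = -442/1149 + 2077/7624 = -983335/8759976 ≈ -0.11225)
j - (-15506 - 1*20275) = -983335/8759976 - (-15506 - 1*20275) = -983335/8759976 - (-15506 - 20275) = -983335/8759976 - 1*(-35781) = -983335/8759976 + 35781 = 313439717921/8759976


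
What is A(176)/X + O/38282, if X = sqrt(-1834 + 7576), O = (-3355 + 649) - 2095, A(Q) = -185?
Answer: -4801/38282 - 185*sqrt(638)/1914 ≈ -2.5668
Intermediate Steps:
O = -4801 (O = -2706 - 2095 = -4801)
X = 3*sqrt(638) (X = sqrt(5742) = 3*sqrt(638) ≈ 75.776)
A(176)/X + O/38282 = -185*sqrt(638)/1914 - 4801/38282 = -4801/38282 - 185*sqrt(638)/1914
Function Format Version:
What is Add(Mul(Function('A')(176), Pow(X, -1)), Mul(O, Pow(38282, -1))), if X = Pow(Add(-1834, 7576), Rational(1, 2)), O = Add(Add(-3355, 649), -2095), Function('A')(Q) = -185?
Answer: Add(Rational(-4801, 38282), Mul(Rational(-185, 1914), Pow(638, Rational(1, 2)))) ≈ -2.5668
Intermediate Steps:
O = -4801 (O = Add(-2706, -2095) = -4801)
X = Mul(3, Pow(638, Rational(1, 2))) (X = Pow(5742, Rational(1, 2)) = Mul(3, Pow(638, Rational(1, 2))) ≈ 75.776)
Add(Mul(Function('A')(176), Pow(X, -1)), Mul(O, Pow(38282, -1))) = Add(Mul(-185, Pow(Mul(3, Pow(638, Rational(1, 2))), -1)), Mul(-4801, Pow(38282, -1))) = Add(Mul(-185, Mul(Rational(1, 1914), Pow(638, Rational(1, 2)))), Mul(-4801, Rational(1, 38282))) = Add(Mul(Rational(-185, 1914), Pow(638, Rational(1, 2))), Rational(-4801, 38282)) = Add(Rational(-4801, 38282), Mul(Rational(-185, 1914), Pow(638, Rational(1, 2))))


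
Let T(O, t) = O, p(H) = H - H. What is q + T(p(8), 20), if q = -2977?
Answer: -2977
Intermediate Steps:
p(H) = 0
q + T(p(8), 20) = -2977 + 0 = -2977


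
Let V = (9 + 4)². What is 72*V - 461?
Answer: 11707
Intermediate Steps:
V = 169 (V = 13² = 169)
72*V - 461 = 72*169 - 461 = 12168 - 461 = 11707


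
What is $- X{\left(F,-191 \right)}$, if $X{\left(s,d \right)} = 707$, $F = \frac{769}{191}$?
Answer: $-707$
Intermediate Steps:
$F = \frac{769}{191}$ ($F = 769 \cdot \frac{1}{191} = \frac{769}{191} \approx 4.0262$)
$- X{\left(F,-191 \right)} = \left(-1\right) 707 = -707$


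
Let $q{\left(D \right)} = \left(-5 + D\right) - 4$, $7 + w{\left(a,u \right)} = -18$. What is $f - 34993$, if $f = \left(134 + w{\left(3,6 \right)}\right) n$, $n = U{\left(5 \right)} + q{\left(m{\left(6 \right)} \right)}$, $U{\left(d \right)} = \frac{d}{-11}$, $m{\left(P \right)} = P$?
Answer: $- \frac{389065}{11} \approx -35370.0$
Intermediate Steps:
$U{\left(d \right)} = - \frac{d}{11}$ ($U{\left(d \right)} = d \left(- \frac{1}{11}\right) = - \frac{d}{11}$)
$w{\left(a,u \right)} = -25$ ($w{\left(a,u \right)} = -7 - 18 = -25$)
$q{\left(D \right)} = -9 + D$
$n = - \frac{38}{11}$ ($n = \left(- \frac{1}{11}\right) 5 + \left(-9 + 6\right) = - \frac{5}{11} - 3 = - \frac{38}{11} \approx -3.4545$)
$f = - \frac{4142}{11}$ ($f = \left(134 - 25\right) \left(- \frac{38}{11}\right) = 109 \left(- \frac{38}{11}\right) = - \frac{4142}{11} \approx -376.55$)
$f - 34993 = - \frac{4142}{11} - 34993 = - \frac{389065}{11}$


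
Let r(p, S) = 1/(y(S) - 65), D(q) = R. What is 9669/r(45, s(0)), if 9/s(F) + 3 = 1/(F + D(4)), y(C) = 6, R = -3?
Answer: -570471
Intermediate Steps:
D(q) = -3
s(F) = 9/(-3 + 1/(-3 + F)) (s(F) = 9/(-3 + 1/(F - 3)) = 9/(-3 + 1/(-3 + F)))
r(p, S) = -1/59 (r(p, S) = 1/(6 - 65) = 1/(-59) = -1/59)
9669/r(45, s(0)) = 9669/(-1/59) = 9669*(-59) = -570471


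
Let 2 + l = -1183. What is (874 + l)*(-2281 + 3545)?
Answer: -393104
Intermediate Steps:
l = -1185 (l = -2 - 1183 = -1185)
(874 + l)*(-2281 + 3545) = (874 - 1185)*(-2281 + 3545) = -311*1264 = -393104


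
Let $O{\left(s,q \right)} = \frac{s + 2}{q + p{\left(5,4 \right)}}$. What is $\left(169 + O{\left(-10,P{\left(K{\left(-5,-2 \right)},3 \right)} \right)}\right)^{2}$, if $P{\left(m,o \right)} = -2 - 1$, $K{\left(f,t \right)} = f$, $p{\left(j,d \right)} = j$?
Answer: $27225$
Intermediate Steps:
$P{\left(m,o \right)} = -3$
$O{\left(s,q \right)} = \frac{2 + s}{5 + q}$ ($O{\left(s,q \right)} = \frac{s + 2}{q + 5} = \frac{2 + s}{5 + q}$)
$\left(169 + O{\left(-10,P{\left(K{\left(-5,-2 \right)},3 \right)} \right)}\right)^{2} = \left(169 + \frac{2 - 10}{5 - 3}\right)^{2} = \left(169 + \frac{1}{2} \left(-8\right)\right)^{2} = \left(169 - 4\right)^{2} = 165^{2} = 27225$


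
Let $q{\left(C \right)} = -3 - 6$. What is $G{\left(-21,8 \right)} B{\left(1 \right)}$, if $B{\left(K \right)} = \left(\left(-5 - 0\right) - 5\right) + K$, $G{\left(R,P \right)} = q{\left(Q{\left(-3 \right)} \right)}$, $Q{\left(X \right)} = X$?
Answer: $81$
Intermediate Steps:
$q{\left(C \right)} = -9$ ($q{\left(C \right)} = -3 - 6 = -9$)
$G{\left(R,P \right)} = -9$
$B{\left(K \right)} = -10 + K$ ($B{\left(K \right)} = \left(\left(-5 + 0\right) - 5\right) + K = \left(-5 - 5\right) + K = -10 + K$)
$G{\left(-21,8 \right)} B{\left(1 \right)} = - 9 \left(-10 + 1\right) = \left(-9\right) \left(-9\right) = 81$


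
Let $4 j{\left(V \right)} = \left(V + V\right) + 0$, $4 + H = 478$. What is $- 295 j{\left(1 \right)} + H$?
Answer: $\frac{653}{2} \approx 326.5$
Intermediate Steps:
$H = 474$ ($H = -4 + 478 = 474$)
$j{\left(V \right)} = \frac{V}{2}$ ($j{\left(V \right)} = \frac{\left(V + V\right) + 0}{4} = \frac{2 V + 0}{4} = \frac{2 V}{4} = \frac{V}{2}$)
$- 295 j{\left(1 \right)} + H = - 295 \cdot \frac{1}{2} \cdot 1 + 474 = \left(-295\right) \frac{1}{2} + 474 = - \frac{295}{2} + 474 = \frac{653}{2}$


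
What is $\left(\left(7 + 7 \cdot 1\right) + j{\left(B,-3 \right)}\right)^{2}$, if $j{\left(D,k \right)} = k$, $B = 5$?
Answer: $121$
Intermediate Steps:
$\left(\left(7 + 7 \cdot 1\right) + j{\left(B,-3 \right)}\right)^{2} = \left(\left(7 + 7 \cdot 1\right) - 3\right)^{2} = \left(\left(7 + 7\right) - 3\right)^{2} = \left(14 - 3\right)^{2} = 11^{2} = 121$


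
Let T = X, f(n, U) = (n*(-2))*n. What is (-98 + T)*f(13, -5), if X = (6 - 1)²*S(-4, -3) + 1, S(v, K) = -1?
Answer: 41236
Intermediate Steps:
f(n, U) = -2*n² (f(n, U) = (-2*n)*n = -2*n²)
X = -24 (X = (6 - 1)²*(-1) + 1 = 5²*(-1) + 1 = 25*(-1) + 1 = -25 + 1 = -24)
T = -24
(-98 + T)*f(13, -5) = (-98 - 24)*(-2*13²) = -(-244)*169 = -122*(-338) = 41236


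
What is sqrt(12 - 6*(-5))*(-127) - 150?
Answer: -150 - 127*sqrt(42) ≈ -973.05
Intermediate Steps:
sqrt(12 - 6*(-5))*(-127) - 150 = sqrt(12 + 30)*(-127) - 150 = sqrt(42)*(-127) - 150 = -127*sqrt(42) - 150 = -150 - 127*sqrt(42)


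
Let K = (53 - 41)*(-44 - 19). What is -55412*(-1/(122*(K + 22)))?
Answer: -13853/22387 ≈ -0.61880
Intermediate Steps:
K = -756 (K = 12*(-63) = -756)
-55412*(-1/(122*(K + 22))) = -55412*(-1/(122*(-756 + 22))) = -55412/((-734*(-122))) = -55412/89548 = -55412*1/89548 = -13853/22387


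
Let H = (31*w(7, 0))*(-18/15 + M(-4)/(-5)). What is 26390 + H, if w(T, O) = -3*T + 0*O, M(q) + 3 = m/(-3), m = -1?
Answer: 26824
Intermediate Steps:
M(q) = -8/3 (M(q) = -3 - 1/(-3) = -3 - 1*(-1/3) = -3 + 1/3 = -8/3)
w(T, O) = -3*T (w(T, O) = -3*T + 0 = -3*T)
H = 434 (H = (31*(-3*7))*(-18/15 - 8/3/(-5)) = (31*(-21))*(-18*1/15 - 8/3*(-1/5)) = -651*(-6/5 + 8/15) = -651*(-2/3) = 434)
26390 + H = 26390 + 434 = 26824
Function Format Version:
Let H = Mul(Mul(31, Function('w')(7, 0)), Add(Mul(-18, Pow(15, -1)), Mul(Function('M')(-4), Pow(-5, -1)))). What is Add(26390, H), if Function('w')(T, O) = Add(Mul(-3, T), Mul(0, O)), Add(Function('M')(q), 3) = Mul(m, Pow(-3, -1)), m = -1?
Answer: 26824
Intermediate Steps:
Function('M')(q) = Rational(-8, 3) (Function('M')(q) = Add(-3, Mul(-1, Pow(-3, -1))) = Add(-3, Mul(-1, Rational(-1, 3))) = Add(-3, Rational(1, 3)) = Rational(-8, 3))
Function('w')(T, O) = Mul(-3, T) (Function('w')(T, O) = Add(Mul(-3, T), 0) = Mul(-3, T))
H = 434 (H = Mul(Mul(31, Mul(-3, 7)), Add(Mul(-18, Pow(15, -1)), Mul(Rational(-8, 3), Pow(-5, -1)))) = Mul(Mul(31, -21), Add(Mul(-18, Rational(1, 15)), Mul(Rational(-8, 3), Rational(-1, 5)))) = Mul(-651, Add(Rational(-6, 5), Rational(8, 15))) = Mul(-651, Rational(-2, 3)) = 434)
Add(26390, H) = Add(26390, 434) = 26824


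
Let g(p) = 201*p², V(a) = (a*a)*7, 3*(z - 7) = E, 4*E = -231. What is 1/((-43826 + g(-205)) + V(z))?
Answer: 16/134467991 ≈ 1.1899e-7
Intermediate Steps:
E = -231/4 (E = (¼)*(-231) = -231/4 ≈ -57.750)
z = -49/4 (z = 7 + (⅓)*(-231/4) = 7 - 77/4 = -49/4 ≈ -12.250)
V(a) = 7*a² (V(a) = a²*7 = 7*a²)
1/((-43826 + g(-205)) + V(z)) = 1/((-43826 + 201*(-205)²) + 7*(-49/4)²) = 1/((-43826 + 201*42025) + 7*(2401/16)) = 1/((-43826 + 8447025) + 16807/16) = 1/(8403199 + 16807/16) = 1/(134467991/16) = 16/134467991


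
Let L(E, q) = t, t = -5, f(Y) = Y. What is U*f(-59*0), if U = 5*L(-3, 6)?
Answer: 0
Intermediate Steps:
L(E, q) = -5
U = -25 (U = 5*(-5) = -25)
U*f(-59*0) = -(-1475)*0 = -25*0 = 0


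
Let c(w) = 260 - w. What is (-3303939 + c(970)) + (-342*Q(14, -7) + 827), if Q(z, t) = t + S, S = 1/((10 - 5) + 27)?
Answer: -52823019/16 ≈ -3.3014e+6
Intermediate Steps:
S = 1/32 (S = 1/(5 + 27) = 1/32 ≈ 0.031250)
Q(z, t) = 1/32 + t (Q(z, t) = t + 1/32 = 1/32 + t)
(-3303939 + c(970)) + (-342*Q(14, -7) + 827) = (-3303939 + (260 - 1*970)) + (-342*(1/32 - 7) + 827) = (-3303939 + (260 - 970)) + (-342*(-223/32) + 827) = (-3303939 - 710) + (38133/16 + 827) = -3304649 + 51365/16 = -52823019/16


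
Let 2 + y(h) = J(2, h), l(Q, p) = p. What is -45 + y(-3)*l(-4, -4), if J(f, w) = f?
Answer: -45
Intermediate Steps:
y(h) = 0 (y(h) = -2 + 2 = 0)
-45 + y(-3)*l(-4, -4) = -45 + 0*(-4) = -45 + 0 = -45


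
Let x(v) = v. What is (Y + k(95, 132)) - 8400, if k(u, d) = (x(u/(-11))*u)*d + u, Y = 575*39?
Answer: -94180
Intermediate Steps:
Y = 22425
k(u, d) = u - d*u**2/11 (k(u, d) = ((u/(-11))*u)*d + u = ((u*(-1/11))*u)*d + u = ((-u/11)*u)*d + u = (-u**2/11)*d + u = -d*u**2/11 + u = u - d*u**2/11)
(Y + k(95, 132)) - 8400 = (22425 + (1/11)*95*(11 - 1*132*95)) - 8400 = (22425 + (1/11)*95*(11 - 12540)) - 8400 = (22425 + (1/11)*95*(-12529)) - 8400 = (22425 - 108205) - 8400 = -85780 - 8400 = -94180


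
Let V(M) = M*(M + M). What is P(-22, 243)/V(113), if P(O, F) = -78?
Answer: -39/12769 ≈ -0.0030543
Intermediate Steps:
V(M) = 2*M**2 (V(M) = M*(2*M) = 2*M**2)
P(-22, 243)/V(113) = -78/(2*113**2) = -78/(2*12769) = -78/25538 = -78*1/25538 = -39/12769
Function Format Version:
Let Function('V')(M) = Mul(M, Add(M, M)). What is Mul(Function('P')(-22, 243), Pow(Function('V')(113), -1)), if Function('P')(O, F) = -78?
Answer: Rational(-39, 12769) ≈ -0.0030543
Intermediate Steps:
Function('V')(M) = Mul(2, Pow(M, 2)) (Function('V')(M) = Mul(M, Mul(2, M)) = Mul(2, Pow(M, 2)))
Mul(Function('P')(-22, 243), Pow(Function('V')(113), -1)) = Mul(-78, Pow(Mul(2, Pow(113, 2)), -1)) = Mul(-78, Pow(Mul(2, 12769), -1)) = Mul(-78, Pow(25538, -1)) = Mul(-78, Rational(1, 25538)) = Rational(-39, 12769)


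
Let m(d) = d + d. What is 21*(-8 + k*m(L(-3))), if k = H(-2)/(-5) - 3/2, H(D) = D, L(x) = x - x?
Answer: -168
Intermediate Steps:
L(x) = 0
m(d) = 2*d
k = -11/10 (k = -2/(-5) - 3/2 = -2*(-1/5) - 3*1/2 = 2/5 - 3/2 = -11/10 ≈ -1.1000)
21*(-8 + k*m(L(-3))) = 21*(-8 - 11*0/5) = 21*(-8 - 11/10*0) = 21*(-8 + 0) = 21*(-8) = -168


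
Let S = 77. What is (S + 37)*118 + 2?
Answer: 13454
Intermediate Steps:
(S + 37)*118 + 2 = (77 + 37)*118 + 2 = 114*118 + 2 = 13452 + 2 = 13454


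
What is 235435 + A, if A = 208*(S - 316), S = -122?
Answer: 144331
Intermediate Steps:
A = -91104 (A = 208*(-122 - 316) = 208*(-438) = -91104)
235435 + A = 235435 - 91104 = 144331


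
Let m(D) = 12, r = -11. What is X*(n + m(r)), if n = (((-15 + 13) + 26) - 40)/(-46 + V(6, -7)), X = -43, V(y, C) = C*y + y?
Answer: -21500/41 ≈ -524.39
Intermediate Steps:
V(y, C) = y + C*y
n = 8/41 (n = (((-15 + 13) + 26) - 40)/(-46 + 6*(1 - 7)) = ((-2 + 26) - 40)/(-46 + 6*(-6)) = (24 - 40)/(-46 - 36) = -16/(-82) = -16*(-1/82) = 8/41 ≈ 0.19512)
X*(n + m(r)) = -43*(8/41 + 12) = -43*500/41 = -21500/41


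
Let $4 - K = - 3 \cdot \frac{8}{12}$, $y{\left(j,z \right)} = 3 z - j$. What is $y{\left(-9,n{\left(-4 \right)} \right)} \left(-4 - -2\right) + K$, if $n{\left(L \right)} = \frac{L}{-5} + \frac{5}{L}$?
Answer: $- \frac{93}{10} \approx -9.3$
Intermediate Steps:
$n{\left(L \right)} = \frac{5}{L} - \frac{L}{5}$ ($n{\left(L \right)} = L \left(- \frac{1}{5}\right) + \frac{5}{L} = - \frac{L}{5} + \frac{5}{L} = \frac{5}{L} - \frac{L}{5}$)
$y{\left(j,z \right)} = - j + 3 z$
$K = 6$ ($K = 4 - - 3 \cdot \frac{8}{12} = 4 - - 3 \cdot 8 \cdot \frac{1}{12} = 4 - \left(-3\right) \frac{2}{3} = 4 - -2 = 4 + 2 = 6$)
$y{\left(-9,n{\left(-4 \right)} \right)} \left(-4 - -2\right) + K = \left(\left(-1\right) \left(-9\right) + 3 \left(\frac{5}{-4} - - \frac{4}{5}\right)\right) \left(-4 - -2\right) + 6 = \left(9 + 3 \left(5 \left(- \frac{1}{4}\right) + \frac{4}{5}\right)\right) \left(-4 + 2\right) + 6 = \left(9 + 3 \left(- \frac{5}{4} + \frac{4}{5}\right)\right) \left(-2\right) + 6 = \left(9 + 3 \left(- \frac{9}{20}\right)\right) \left(-2\right) + 6 = \left(9 - \frac{27}{20}\right) \left(-2\right) + 6 = \frac{153}{20} \left(-2\right) + 6 = - \frac{153}{10} + 6 = - \frac{93}{10}$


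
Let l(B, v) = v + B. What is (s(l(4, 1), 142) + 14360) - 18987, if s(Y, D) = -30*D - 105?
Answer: -8992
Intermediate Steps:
l(B, v) = B + v
s(Y, D) = -105 - 30*D
(s(l(4, 1), 142) + 14360) - 18987 = ((-105 - 30*142) + 14360) - 18987 = ((-105 - 4260) + 14360) - 18987 = (-4365 + 14360) - 18987 = 9995 - 18987 = -8992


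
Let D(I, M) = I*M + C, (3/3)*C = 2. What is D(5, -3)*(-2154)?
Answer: 28002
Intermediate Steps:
C = 2
D(I, M) = 2 + I*M (D(I, M) = I*M + 2 = 2 + I*M)
D(5, -3)*(-2154) = (2 + 5*(-3))*(-2154) = (2 - 15)*(-2154) = -13*(-2154) = 28002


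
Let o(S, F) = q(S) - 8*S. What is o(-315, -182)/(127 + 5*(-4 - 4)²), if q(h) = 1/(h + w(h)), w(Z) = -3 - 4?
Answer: 811439/143934 ≈ 5.6376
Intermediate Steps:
w(Z) = -7
q(h) = 1/(-7 + h) (q(h) = 1/(h - 7) = 1/(-7 + h))
o(S, F) = 1/(-7 + S) - 8*S
o(-315, -182)/(127 + 5*(-4 - 4)²) = ((1 - 8*(-315)*(-7 - 315))/(-7 - 315))/(127 + 5*(-4 - 4)²) = ((1 - 8*(-315)*(-322))/(-322))/(127 + 5*(-8)²) = (-(1 - 811440)/322)/(127 + 5*64) = (-1/322*(-811439))/(127 + 320) = (811439/322)/447 = (811439/322)*(1/447) = 811439/143934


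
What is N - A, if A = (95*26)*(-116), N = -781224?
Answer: -494704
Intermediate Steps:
A = -286520 (A = 2470*(-116) = -286520)
N - A = -781224 - 1*(-286520) = -781224 + 286520 = -494704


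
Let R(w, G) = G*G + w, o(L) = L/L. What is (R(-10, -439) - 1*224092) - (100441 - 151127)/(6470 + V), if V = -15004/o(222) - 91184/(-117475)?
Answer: -15731769300698/501220233 ≈ -31387.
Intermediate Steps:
o(L) = 1
R(w, G) = w + G² (R(w, G) = G² + w = w + G²)
V = -1762503716/117475 (V = -15004/1 - 91184/(-117475) = -15004*1 - 91184*(-1/117475) = -15004 + 91184/117475 = -1762503716/117475 ≈ -15003.)
(R(-10, -439) - 1*224092) - (100441 - 151127)/(6470 + V) = ((-10 + (-439)²) - 1*224092) - (100441 - 151127)/(6470 - 1762503716/117475) = ((-10 + 192721) - 224092) - (-50686)/(-1002440466/117475) = (192711 - 224092) - (-50686)*(-117475)/1002440466 = -31381 - 1*2977168925/501220233 = -31381 - 2977168925/501220233 = -15731769300698/501220233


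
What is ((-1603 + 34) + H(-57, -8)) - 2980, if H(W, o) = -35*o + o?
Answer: -4277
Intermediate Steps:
H(W, o) = -34*o
((-1603 + 34) + H(-57, -8)) - 2980 = ((-1603 + 34) - 34*(-8)) - 2980 = (-1569 + 272) - 2980 = -1297 - 2980 = -4277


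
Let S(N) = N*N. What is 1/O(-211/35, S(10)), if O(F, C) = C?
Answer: 1/100 ≈ 0.010000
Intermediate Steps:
S(N) = N**2
1/O(-211/35, S(10)) = 1/(10**2) = 1/100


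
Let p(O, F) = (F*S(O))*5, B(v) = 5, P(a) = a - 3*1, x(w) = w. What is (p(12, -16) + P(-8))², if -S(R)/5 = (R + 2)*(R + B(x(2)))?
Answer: 9060945721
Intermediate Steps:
P(a) = -3 + a (P(a) = a - 3 = -3 + a)
S(R) = -5*(2 + R)*(5 + R) (S(R) = -5*(R + 2)*(R + 5) = -5*(2 + R)*(5 + R))
p(O, F) = 5*F*(-50 - 35*O - 5*O²) (p(O, F) = (F*(-50 - 35*O - 5*O²))*5 = 5*F*(-50 - 35*O - 5*O²))
(p(12, -16) + P(-8))² = (-25*(-16)*(10 + 12² + 7*12) + (-3 - 8))² = (-25*(-16)*(10 + 144 + 84) - 11)² = (-25*(-16)*238 - 11)² = (95200 - 11)² = 95189² = 9060945721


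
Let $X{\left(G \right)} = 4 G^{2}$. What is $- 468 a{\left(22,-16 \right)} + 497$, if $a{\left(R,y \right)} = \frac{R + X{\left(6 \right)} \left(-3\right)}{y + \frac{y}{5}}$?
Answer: $- \frac{37987}{4} \approx -9496.8$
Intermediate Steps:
$a{\left(R,y \right)} = \frac{5 \left(-432 + R\right)}{6 y}$ ($a{\left(R,y \right)} = \frac{R + 4 \cdot 6^{2} \left(-3\right)}{y + \frac{y}{5}} = \frac{R + 4 \cdot 36 \left(-3\right)}{y + y \frac{1}{5}} = \frac{R + 144 \left(-3\right)}{y + \frac{y}{5}} = \frac{R - 432}{\frac{6}{5} y} = \left(-432 + R\right) \frac{5}{6 y} = \frac{5 \left(-432 + R\right)}{6 y}$)
$- 468 a{\left(22,-16 \right)} + 497 = - 468 \frac{5 \left(-432 + 22\right)}{6 \left(-16\right)} + 497 = - 468 \cdot \frac{5}{6} \left(- \frac{1}{16}\right) \left(-410\right) + 497 = \left(-468\right) \frac{1025}{48} + 497 = - \frac{39975}{4} + 497 = - \frac{37987}{4}$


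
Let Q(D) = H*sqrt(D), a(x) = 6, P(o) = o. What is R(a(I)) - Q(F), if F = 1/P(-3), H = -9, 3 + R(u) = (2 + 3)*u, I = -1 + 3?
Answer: 27 + 3*I*sqrt(3) ≈ 27.0 + 5.1962*I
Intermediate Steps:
I = 2
R(u) = -3 + 5*u (R(u) = -3 + (2 + 3)*u = -3 + 5*u)
F = -1/3 (F = 1/(-3) = -1/3 ≈ -0.33333)
Q(D) = -9*sqrt(D)
R(a(I)) - Q(F) = (-3 + 5*6) - (-9)*sqrt(-1/3) = (-3 + 30) - (-9)*I*sqrt(3)/3 = 27 - (-3)*I*sqrt(3) = 27 + 3*I*sqrt(3)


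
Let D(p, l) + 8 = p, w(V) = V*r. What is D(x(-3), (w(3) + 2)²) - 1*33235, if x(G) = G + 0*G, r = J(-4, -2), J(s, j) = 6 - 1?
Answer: -33246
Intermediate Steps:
J(s, j) = 5
r = 5
w(V) = 5*V (w(V) = V*5 = 5*V)
x(G) = G (x(G) = G + 0 = G)
D(p, l) = -8 + p
D(x(-3), (w(3) + 2)²) - 1*33235 = (-8 - 3) - 1*33235 = -11 - 33235 = -33246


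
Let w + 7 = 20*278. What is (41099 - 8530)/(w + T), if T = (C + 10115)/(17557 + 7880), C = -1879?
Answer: 828457653/141259897 ≈ 5.8648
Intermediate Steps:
T = 8236/25437 (T = (-1879 + 10115)/(17557 + 7880) = 8236/25437 ≈ 0.32378)
w = 5553 (w = -7 + 20*278 = -7 + 5560 = 5553)
(41099 - 8530)/(w + T) = (41099 - 8530)/(5553 + 8236/25437) = 32569/(141259897/25437) = 32569*(25437/141259897) = 828457653/141259897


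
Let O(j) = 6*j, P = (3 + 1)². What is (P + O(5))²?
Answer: 2116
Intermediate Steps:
P = 16 (P = 4² = 16)
(P + O(5))² = (16 + 6*5)² = (16 + 30)² = 46² = 2116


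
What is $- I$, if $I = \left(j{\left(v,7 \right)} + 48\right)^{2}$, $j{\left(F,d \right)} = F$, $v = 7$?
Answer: $-3025$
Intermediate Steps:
$I = 3025$ ($I = \left(7 + 48\right)^{2} = 55^{2} = 3025$)
$- I = \left(-1\right) 3025 = -3025$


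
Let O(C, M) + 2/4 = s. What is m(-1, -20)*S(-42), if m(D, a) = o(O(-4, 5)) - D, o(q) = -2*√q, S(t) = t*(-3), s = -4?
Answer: 126 - 378*I*√2 ≈ 126.0 - 534.57*I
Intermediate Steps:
O(C, M) = -9/2 (O(C, M) = -½ - 4 = -9/2)
S(t) = -3*t
m(D, a) = -D - 3*I*√2 (m(D, a) = -3*I*√2 - D = -D - 3*I*√2)
m(-1, -20)*S(-42) = (-1*(-1) - 3*I*√2)*(-3*(-42)) = (1 - 3*I*√2)*126 = 126 - 378*I*√2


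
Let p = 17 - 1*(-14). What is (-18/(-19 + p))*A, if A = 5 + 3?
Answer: -12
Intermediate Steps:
p = 31 (p = 17 + 14 = 31)
A = 8
(-18/(-19 + p))*A = -18/(-19 + 31)*8 = -18/12*8 = -18*1/12*8 = -3/2*8 = -12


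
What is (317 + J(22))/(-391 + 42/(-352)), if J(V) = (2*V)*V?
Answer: -226160/68837 ≈ -3.2854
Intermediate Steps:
J(V) = 2*V²
(317 + J(22))/(-391 + 42/(-352)) = (317 + 2*22²)/(-391 + 42/(-352)) = (317 + 2*484)/(-391 + 42*(-1/352)) = (317 + 968)/(-391 - 21/176) = 1285/(-68837/176) = 1285*(-176/68837) = -226160/68837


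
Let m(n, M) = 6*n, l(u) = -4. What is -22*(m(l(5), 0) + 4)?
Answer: 440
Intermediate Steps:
-22*(m(l(5), 0) + 4) = -22*(6*(-4) + 4) = -22*(-24 + 4) = -22*(-20) = 440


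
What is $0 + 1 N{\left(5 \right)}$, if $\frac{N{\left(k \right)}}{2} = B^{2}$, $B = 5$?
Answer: $50$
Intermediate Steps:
$N{\left(k \right)} = 50$ ($N{\left(k \right)} = 2 \cdot 5^{2} = 2 \cdot 25 = 50$)
$0 + 1 N{\left(5 \right)} = 0 + 1 \cdot 50 = 0 + 50 = 50$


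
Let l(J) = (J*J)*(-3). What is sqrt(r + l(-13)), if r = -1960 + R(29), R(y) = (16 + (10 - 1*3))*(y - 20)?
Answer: 2*I*sqrt(565) ≈ 47.539*I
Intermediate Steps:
l(J) = -3*J**2 (l(J) = J**2*(-3) = -3*J**2)
R(y) = -460 + 23*y (R(y) = (16 + (10 - 3))*(-20 + y) = (16 + 7)*(-20 + y) = 23*(-20 + y) = -460 + 23*y)
r = -1753 (r = -1960 + (-460 + 23*29) = -1960 + (-460 + 667) = -1960 + 207 = -1753)
sqrt(r + l(-13)) = sqrt(-1753 - 3*(-13)**2) = sqrt(-1753 - 3*169) = sqrt(-1753 - 507) = sqrt(-2260) = 2*I*sqrt(565)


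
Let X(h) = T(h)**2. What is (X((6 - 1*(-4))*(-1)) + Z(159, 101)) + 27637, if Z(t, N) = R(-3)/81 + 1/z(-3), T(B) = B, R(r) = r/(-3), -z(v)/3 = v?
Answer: 2246707/81 ≈ 27737.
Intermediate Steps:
z(v) = -3*v
R(r) = -r/3 (R(r) = r*(-1/3) = -r/3)
Z(t, N) = 10/81 (Z(t, N) = -1/3*(-3)/81 + 1/(-3*(-3)) = 1*(1/81) + 1/9 = 1/81 + 1*(1/9) = 1/81 + 1/9 = 10/81)
X(h) = h**2
(X((6 - 1*(-4))*(-1)) + Z(159, 101)) + 27637 = (((6 - 1*(-4))*(-1))**2 + 10/81) + 27637 = (((6 + 4)*(-1))**2 + 10/81) + 27637 = ((10*(-1))**2 + 10/81) + 27637 = ((-10)**2 + 10/81) + 27637 = (100 + 10/81) + 27637 = 8110/81 + 27637 = 2246707/81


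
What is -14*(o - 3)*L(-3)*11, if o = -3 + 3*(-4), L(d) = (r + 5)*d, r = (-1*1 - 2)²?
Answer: -116424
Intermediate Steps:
r = 9 (r = (-1 - 2)² = (-3)² = 9)
L(d) = 14*d (L(d) = (9 + 5)*d = 14*d)
o = -15 (o = -3 - 12 = -15)
-14*(o - 3)*L(-3)*11 = -14*(-15 - 3)*14*(-3)*11 = -(-252)*(-42)*11 = -14*756*11 = -10584*11 = -116424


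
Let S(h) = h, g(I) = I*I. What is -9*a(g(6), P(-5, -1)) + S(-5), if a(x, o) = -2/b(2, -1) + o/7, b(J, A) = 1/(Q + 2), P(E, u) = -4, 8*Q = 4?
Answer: 316/7 ≈ 45.143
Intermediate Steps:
Q = ½ (Q = (⅛)*4 = ½ ≈ 0.50000)
g(I) = I²
b(J, A) = ⅖ (b(J, A) = 1/(½ + 2) = 1/(5/2) = ⅖)
a(x, o) = -5 + o/7 (a(x, o) = -2/⅖ + o/7 = -2*5/2 + o*(⅐) = -5 + o/7)
-9*a(g(6), P(-5, -1)) + S(-5) = -9*(-5 + (⅐)*(-4)) - 5 = -9*(-5 - 4/7) - 5 = -9*(-39/7) - 5 = 351/7 - 5 = 316/7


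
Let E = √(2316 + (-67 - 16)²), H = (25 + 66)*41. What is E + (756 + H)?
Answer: 4487 + √9205 ≈ 4582.9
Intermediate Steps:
H = 3731 (H = 91*41 = 3731)
E = √9205 (E = √(2316 + (-83)²) = √(2316 + 6889) = √9205 ≈ 95.943)
E + (756 + H) = √9205 + (756 + 3731) = √9205 + 4487 = 4487 + √9205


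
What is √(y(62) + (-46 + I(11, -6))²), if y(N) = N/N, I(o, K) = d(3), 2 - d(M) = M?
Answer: √2210 ≈ 47.011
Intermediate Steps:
d(M) = 2 - M
I(o, K) = -1 (I(o, K) = 2 - 1*3 = 2 - 3 = -1)
y(N) = 1
√(y(62) + (-46 + I(11, -6))²) = √(1 + (-46 - 1)²) = √(1 + (-47)²) = √(1 + 2209) = √2210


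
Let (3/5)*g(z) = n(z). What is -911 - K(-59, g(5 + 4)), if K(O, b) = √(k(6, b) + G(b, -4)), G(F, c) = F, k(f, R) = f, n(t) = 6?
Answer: -915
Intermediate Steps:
g(z) = 10 (g(z) = (5/3)*6 = 10)
K(O, b) = √(6 + b)
-911 - K(-59, g(5 + 4)) = -911 - √(6 + 10) = -911 - √16 = -911 - 1*4 = -911 - 4 = -915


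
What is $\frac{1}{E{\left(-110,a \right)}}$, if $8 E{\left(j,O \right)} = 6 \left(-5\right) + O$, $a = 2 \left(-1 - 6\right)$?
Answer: $- \frac{2}{11} \approx -0.18182$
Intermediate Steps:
$a = -14$ ($a = 2 \left(-1 - 6\right) = 2 \left(-7\right) = -14$)
$E{\left(j,O \right)} = - \frac{15}{4} + \frac{O}{8}$ ($E{\left(j,O \right)} = \frac{6 \left(-5\right) + O}{8} = \frac{-30 + O}{8} = - \frac{15}{4} + \frac{O}{8}$)
$\frac{1}{E{\left(-110,a \right)}} = \frac{1}{- \frac{15}{4} + \frac{1}{8} \left(-14\right)} = \frac{1}{- \frac{15}{4} - \frac{7}{4}} = \frac{1}{- \frac{11}{2}} = - \frac{2}{11}$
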